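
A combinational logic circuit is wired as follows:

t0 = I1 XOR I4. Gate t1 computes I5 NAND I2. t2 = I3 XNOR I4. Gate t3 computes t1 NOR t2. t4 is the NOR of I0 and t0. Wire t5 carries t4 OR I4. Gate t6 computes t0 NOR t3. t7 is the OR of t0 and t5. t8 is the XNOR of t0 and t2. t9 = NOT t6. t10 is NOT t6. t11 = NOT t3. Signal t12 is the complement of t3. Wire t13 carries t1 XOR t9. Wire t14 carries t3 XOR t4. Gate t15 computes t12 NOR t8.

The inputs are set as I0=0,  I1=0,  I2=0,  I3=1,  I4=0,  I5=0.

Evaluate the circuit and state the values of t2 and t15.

t2 = 0, t15 = 0

t0 = I1 XOR I4 = 0 XOR 0 = 0
t1 = I5 NAND I2 = 0 NAND 0 = 1
t2 = I3 XNOR I4 = 1 XNOR 0 = 0
t3 = t1 NOR t2 = 1 NOR 0 = 0
t8 = t0 XNOR t2 = 0 XNOR 0 = 1
t12 = NOT t3 = NOT 0 = 1
t15 = t12 NOR t8 = 1 NOR 1 = 0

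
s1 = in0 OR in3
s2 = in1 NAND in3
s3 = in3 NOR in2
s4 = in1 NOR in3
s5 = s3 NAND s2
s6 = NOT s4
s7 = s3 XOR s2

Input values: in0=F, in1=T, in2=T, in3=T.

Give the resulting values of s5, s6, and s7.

s5 = T, s6 = T, s7 = F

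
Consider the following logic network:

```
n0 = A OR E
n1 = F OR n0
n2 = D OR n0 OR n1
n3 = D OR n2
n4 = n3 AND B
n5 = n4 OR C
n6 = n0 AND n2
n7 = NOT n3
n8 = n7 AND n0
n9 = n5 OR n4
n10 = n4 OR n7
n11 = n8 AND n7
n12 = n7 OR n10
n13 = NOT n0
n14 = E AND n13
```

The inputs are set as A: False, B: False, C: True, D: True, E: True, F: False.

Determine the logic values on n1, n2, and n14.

n1 = True, n2 = True, n14 = False

n0 = A OR E = False OR True = True
n1 = F OR n0 = False OR True = True
n2 = D OR n0 OR n1 = True OR True OR True = True
n13 = NOT n0 = NOT True = False
n14 = E AND n13 = True AND False = False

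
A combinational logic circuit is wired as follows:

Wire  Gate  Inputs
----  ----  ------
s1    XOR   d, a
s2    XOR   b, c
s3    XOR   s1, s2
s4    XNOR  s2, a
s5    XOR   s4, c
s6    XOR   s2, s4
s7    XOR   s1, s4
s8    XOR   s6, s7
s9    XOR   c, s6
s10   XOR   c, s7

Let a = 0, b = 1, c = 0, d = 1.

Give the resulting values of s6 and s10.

s6 = 1, s10 = 1

s1 = d XOR a = 1 XOR 0 = 1
s2 = b XOR c = 1 XOR 0 = 1
s4 = s2 XNOR a = 1 XNOR 0 = 0
s6 = s2 XOR s4 = 1 XOR 0 = 1
s7 = s1 XOR s4 = 1 XOR 0 = 1
s10 = c XOR s7 = 0 XOR 1 = 1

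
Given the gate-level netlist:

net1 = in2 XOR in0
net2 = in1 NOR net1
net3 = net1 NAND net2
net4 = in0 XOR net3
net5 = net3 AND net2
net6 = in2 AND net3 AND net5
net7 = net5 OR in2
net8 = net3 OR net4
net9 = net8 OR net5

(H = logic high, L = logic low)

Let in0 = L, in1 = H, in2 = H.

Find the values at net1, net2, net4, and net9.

net1 = H; net2 = L; net4 = H; net9 = H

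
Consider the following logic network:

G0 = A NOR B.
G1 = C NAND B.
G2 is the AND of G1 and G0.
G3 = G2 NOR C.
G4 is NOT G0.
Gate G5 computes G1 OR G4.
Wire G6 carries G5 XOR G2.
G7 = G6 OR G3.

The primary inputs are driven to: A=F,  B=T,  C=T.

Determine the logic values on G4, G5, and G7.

G0 = A NOR B = F NOR T = F
G1 = C NAND B = T NAND T = F
G2 = G1 AND G0 = F AND F = F
G3 = G2 NOR C = F NOR T = F
G4 = NOT G0 = NOT F = T
G5 = G1 OR G4 = F OR T = T
G6 = G5 XOR G2 = T XOR F = T
G7 = G6 OR G3 = T OR F = T

G4 = T, G5 = T, G7 = T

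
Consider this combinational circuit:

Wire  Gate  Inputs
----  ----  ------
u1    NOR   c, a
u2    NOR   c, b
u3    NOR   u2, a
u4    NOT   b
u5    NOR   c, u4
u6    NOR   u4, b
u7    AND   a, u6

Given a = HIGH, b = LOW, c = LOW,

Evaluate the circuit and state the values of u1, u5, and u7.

u1 = LOW, u5 = LOW, u7 = LOW

u1 = c NOR a = LOW NOR HIGH = LOW
u4 = NOT b = NOT LOW = HIGH
u5 = c NOR u4 = LOW NOR HIGH = LOW
u6 = u4 NOR b = HIGH NOR LOW = LOW
u7 = a AND u6 = HIGH AND LOW = LOW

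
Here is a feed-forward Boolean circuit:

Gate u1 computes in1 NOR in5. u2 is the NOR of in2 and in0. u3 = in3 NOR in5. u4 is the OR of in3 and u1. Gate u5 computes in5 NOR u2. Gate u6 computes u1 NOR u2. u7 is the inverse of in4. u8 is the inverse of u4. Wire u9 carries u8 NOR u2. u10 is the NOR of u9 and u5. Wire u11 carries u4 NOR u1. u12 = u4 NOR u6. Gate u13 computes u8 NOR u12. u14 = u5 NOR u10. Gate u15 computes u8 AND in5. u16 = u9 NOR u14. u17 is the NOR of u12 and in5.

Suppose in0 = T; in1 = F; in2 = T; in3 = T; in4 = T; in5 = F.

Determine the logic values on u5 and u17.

u1 = in1 NOR in5 = F NOR F = T
u2 = in2 NOR in0 = T NOR T = F
u4 = in3 OR u1 = T OR T = T
u5 = in5 NOR u2 = F NOR F = T
u6 = u1 NOR u2 = T NOR F = F
u12 = u4 NOR u6 = T NOR F = F
u17 = u12 NOR in5 = F NOR F = T

u5 = T  u17 = T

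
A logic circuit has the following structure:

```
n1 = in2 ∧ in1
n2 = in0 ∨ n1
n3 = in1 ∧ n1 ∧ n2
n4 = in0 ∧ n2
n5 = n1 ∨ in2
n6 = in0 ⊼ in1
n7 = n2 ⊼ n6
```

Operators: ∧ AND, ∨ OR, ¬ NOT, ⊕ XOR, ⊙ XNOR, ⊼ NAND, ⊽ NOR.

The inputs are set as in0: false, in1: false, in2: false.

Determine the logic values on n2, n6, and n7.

n1 = in2 AND in1 = false AND false = false
n2 = in0 OR n1 = false OR false = false
n6 = in0 NAND in1 = false NAND false = true
n7 = n2 NAND n6 = false NAND true = true

n2 = false, n6 = true, n7 = true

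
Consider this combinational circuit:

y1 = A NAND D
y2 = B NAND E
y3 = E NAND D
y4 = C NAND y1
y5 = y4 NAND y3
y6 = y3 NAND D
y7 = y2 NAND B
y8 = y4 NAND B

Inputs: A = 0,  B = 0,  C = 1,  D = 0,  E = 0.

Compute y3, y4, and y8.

y3 = 1, y4 = 0, y8 = 1

y1 = A NAND D = 0 NAND 0 = 1
y3 = E NAND D = 0 NAND 0 = 1
y4 = C NAND y1 = 1 NAND 1 = 0
y8 = y4 NAND B = 0 NAND 0 = 1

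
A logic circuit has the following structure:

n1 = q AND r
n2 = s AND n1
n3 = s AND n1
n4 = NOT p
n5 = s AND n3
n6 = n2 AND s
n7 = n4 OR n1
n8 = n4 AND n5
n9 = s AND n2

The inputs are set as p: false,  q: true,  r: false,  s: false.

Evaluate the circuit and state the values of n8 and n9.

n8 = false  n9 = false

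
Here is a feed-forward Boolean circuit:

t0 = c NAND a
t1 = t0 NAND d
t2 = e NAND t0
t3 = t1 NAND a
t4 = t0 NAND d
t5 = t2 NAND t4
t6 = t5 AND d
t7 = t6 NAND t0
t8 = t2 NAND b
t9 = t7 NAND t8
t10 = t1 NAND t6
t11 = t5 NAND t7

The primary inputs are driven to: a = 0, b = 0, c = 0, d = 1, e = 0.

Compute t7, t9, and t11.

t7 = 0  t9 = 1  t11 = 1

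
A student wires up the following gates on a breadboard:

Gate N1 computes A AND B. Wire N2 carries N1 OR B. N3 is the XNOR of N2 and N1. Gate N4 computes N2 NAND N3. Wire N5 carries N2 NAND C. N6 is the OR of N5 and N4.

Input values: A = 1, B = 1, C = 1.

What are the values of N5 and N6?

N1 = A AND B = 1 AND 1 = 1
N2 = N1 OR B = 1 OR 1 = 1
N3 = N2 XNOR N1 = 1 XNOR 1 = 1
N4 = N2 NAND N3 = 1 NAND 1 = 0
N5 = N2 NAND C = 1 NAND 1 = 0
N6 = N5 OR N4 = 0 OR 0 = 0

N5 = 0  N6 = 0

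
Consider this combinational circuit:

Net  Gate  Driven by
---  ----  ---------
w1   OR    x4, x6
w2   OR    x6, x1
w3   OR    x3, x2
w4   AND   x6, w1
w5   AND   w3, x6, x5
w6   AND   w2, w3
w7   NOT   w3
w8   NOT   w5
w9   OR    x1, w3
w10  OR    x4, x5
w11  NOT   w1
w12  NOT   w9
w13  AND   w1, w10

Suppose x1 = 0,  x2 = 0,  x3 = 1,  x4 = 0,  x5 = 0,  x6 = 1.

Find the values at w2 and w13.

w2 = 1, w13 = 0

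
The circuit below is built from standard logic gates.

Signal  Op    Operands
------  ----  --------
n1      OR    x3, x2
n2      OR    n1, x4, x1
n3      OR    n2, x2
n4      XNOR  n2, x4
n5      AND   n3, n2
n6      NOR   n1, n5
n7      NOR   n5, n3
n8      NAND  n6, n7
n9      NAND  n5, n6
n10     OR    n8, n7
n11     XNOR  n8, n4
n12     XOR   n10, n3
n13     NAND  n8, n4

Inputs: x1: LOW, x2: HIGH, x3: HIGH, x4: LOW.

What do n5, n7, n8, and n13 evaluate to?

n1 = x3 OR x2 = HIGH OR HIGH = HIGH
n2 = n1 OR x4 OR x1 = HIGH OR LOW OR LOW = HIGH
n3 = n2 OR x2 = HIGH OR HIGH = HIGH
n4 = n2 XNOR x4 = HIGH XNOR LOW = LOW
n5 = n3 AND n2 = HIGH AND HIGH = HIGH
n6 = n1 NOR n5 = HIGH NOR HIGH = LOW
n7 = n5 NOR n3 = HIGH NOR HIGH = LOW
n8 = n6 NAND n7 = LOW NAND LOW = HIGH
n13 = n8 NAND n4 = HIGH NAND LOW = HIGH

n5 = HIGH, n7 = LOW, n8 = HIGH, n13 = HIGH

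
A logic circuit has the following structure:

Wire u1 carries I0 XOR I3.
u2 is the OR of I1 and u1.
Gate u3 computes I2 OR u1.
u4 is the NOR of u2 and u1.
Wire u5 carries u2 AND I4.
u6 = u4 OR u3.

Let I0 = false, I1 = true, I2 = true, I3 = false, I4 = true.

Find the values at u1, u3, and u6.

u1 = I0 XOR I3 = false XOR false = false
u2 = I1 OR u1 = true OR false = true
u3 = I2 OR u1 = true OR false = true
u4 = u2 NOR u1 = true NOR false = false
u6 = u4 OR u3 = false OR true = true

u1 = false  u3 = true  u6 = true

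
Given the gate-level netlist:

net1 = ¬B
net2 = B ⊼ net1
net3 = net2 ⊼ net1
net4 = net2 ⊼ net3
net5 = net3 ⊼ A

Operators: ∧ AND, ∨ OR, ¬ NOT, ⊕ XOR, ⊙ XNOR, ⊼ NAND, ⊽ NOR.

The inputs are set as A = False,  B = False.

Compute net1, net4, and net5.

net1 = True, net4 = True, net5 = True

net1 = NOT B = NOT False = True
net2 = B NAND net1 = False NAND True = True
net3 = net2 NAND net1 = True NAND True = False
net4 = net2 NAND net3 = True NAND False = True
net5 = net3 NAND A = False NAND False = True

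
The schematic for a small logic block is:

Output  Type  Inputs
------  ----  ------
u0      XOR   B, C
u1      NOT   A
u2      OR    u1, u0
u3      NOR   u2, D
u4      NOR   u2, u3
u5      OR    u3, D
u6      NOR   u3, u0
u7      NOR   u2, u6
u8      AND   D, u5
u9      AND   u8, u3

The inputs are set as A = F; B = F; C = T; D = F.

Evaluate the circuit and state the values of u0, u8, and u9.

u0 = T, u8 = F, u9 = F

u0 = B XOR C = F XOR T = T
u1 = NOT A = NOT F = T
u2 = u1 OR u0 = T OR T = T
u3 = u2 NOR D = T NOR F = F
u5 = u3 OR D = F OR F = F
u8 = D AND u5 = F AND F = F
u9 = u8 AND u3 = F AND F = F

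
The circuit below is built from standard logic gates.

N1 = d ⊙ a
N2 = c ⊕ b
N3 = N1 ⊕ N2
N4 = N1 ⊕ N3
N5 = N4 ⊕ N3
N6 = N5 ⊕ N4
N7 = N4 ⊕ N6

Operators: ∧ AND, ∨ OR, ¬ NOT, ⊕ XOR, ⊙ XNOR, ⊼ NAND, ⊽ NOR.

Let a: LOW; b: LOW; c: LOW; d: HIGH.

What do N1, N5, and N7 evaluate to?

N1 = LOW; N5 = LOW; N7 = LOW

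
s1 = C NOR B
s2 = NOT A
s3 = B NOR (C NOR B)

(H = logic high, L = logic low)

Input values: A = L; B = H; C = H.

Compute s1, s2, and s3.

s1 = H NOR H = L
s2 = NOT L = H
s3 = H NOR (H NOR H) = L

s1 = L, s2 = H, s3 = L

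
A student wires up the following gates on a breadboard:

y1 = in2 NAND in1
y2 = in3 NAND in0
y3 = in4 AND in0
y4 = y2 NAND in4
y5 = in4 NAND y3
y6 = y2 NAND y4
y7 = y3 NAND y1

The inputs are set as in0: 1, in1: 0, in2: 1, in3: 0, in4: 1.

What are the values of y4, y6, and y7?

y4 = 0, y6 = 1, y7 = 0

y1 = in2 NAND in1 = 1 NAND 0 = 1
y2 = in3 NAND in0 = 0 NAND 1 = 1
y3 = in4 AND in0 = 1 AND 1 = 1
y4 = y2 NAND in4 = 1 NAND 1 = 0
y6 = y2 NAND y4 = 1 NAND 0 = 1
y7 = y3 NAND y1 = 1 NAND 1 = 0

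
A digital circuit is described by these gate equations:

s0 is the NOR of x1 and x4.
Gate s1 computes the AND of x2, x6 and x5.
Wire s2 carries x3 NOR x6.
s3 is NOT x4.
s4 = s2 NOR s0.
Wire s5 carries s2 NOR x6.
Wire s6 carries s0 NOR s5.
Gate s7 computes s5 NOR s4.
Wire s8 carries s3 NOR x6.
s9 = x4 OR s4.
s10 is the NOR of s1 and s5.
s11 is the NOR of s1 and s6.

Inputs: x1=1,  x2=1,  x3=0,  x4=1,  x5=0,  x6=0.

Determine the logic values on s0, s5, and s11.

s0 = x1 NOR x4 = 1 NOR 1 = 0
s1 = x2 AND x6 AND x5 = 1 AND 0 AND 0 = 0
s2 = x3 NOR x6 = 0 NOR 0 = 1
s5 = s2 NOR x6 = 1 NOR 0 = 0
s6 = s0 NOR s5 = 0 NOR 0 = 1
s11 = s1 NOR s6 = 0 NOR 1 = 0

s0 = 0; s5 = 0; s11 = 0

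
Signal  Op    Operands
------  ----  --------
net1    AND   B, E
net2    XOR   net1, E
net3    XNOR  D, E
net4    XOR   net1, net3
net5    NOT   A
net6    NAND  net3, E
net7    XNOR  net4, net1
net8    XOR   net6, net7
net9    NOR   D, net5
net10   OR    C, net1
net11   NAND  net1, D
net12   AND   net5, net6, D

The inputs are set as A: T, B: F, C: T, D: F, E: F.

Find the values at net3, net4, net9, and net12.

net1 = B AND E = F AND F = F
net3 = D XNOR E = F XNOR F = T
net4 = net1 XOR net3 = F XOR T = T
net5 = NOT A = NOT T = F
net6 = net3 NAND E = T NAND F = T
net9 = D NOR net5 = F NOR F = T
net12 = net5 AND net6 AND D = F AND T AND F = F

net3 = T  net4 = T  net9 = T  net12 = F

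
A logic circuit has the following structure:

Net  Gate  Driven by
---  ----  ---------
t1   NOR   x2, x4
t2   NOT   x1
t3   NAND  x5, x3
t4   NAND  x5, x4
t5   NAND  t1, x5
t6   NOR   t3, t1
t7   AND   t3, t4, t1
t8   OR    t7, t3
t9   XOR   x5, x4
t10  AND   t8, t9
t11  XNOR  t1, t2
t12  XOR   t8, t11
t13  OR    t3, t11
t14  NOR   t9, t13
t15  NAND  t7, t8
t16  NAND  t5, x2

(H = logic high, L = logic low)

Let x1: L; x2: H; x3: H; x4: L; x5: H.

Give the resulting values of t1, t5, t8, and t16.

t1 = L; t5 = H; t8 = L; t16 = L

t1 = x2 NOR x4 = H NOR L = L
t3 = x5 NAND x3 = H NAND H = L
t4 = x5 NAND x4 = H NAND L = H
t5 = t1 NAND x5 = L NAND H = H
t7 = t3 AND t4 AND t1 = L AND H AND L = L
t8 = t7 OR t3 = L OR L = L
t16 = t5 NAND x2 = H NAND H = L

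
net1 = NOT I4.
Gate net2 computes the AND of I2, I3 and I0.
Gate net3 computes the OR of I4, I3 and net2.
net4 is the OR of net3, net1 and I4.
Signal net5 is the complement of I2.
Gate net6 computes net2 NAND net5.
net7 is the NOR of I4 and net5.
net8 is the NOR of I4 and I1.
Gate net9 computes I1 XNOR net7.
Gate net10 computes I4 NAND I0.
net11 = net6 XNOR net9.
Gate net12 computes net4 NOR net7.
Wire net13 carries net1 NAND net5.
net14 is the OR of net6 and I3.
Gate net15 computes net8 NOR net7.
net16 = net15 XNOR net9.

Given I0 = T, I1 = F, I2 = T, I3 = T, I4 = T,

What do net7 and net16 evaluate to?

net7 = F, net16 = T

net5 = NOT I2 = NOT T = F
net7 = I4 NOR net5 = T NOR F = F
net8 = I4 NOR I1 = T NOR F = F
net9 = I1 XNOR net7 = F XNOR F = T
net15 = net8 NOR net7 = F NOR F = T
net16 = net15 XNOR net9 = T XNOR T = T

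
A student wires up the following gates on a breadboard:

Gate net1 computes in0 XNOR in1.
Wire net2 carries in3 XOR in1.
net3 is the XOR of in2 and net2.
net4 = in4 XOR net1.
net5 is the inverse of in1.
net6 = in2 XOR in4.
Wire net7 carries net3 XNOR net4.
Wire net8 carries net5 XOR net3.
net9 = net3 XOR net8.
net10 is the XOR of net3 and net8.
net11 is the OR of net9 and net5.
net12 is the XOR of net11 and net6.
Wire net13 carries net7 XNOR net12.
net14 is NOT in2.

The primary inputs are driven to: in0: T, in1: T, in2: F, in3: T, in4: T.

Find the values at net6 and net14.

net6 = in2 XOR in4 = F XOR T = T
net14 = NOT in2 = NOT F = T

net6 = T; net14 = T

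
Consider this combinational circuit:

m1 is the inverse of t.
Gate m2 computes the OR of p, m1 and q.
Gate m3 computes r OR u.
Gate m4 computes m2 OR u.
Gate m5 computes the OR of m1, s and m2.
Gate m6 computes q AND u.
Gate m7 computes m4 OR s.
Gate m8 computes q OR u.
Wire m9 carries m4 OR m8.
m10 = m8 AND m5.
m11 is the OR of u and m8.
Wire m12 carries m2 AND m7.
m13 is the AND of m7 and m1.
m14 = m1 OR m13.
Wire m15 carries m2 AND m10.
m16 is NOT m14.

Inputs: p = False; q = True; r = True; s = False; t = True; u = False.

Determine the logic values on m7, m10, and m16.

m1 = NOT t = NOT True = False
m2 = p OR m1 OR q = False OR False OR True = True
m4 = m2 OR u = True OR False = True
m5 = m1 OR s OR m2 = False OR False OR True = True
m7 = m4 OR s = True OR False = True
m8 = q OR u = True OR False = True
m10 = m8 AND m5 = True AND True = True
m13 = m7 AND m1 = True AND False = False
m14 = m1 OR m13 = False OR False = False
m16 = NOT m14 = NOT False = True

m7 = True; m10 = True; m16 = True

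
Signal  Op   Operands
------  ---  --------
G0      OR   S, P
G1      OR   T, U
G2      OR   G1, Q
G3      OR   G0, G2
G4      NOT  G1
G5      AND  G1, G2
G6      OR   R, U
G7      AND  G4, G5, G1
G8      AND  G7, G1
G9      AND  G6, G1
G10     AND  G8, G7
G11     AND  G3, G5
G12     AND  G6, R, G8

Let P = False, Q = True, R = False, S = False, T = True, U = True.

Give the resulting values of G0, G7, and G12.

G0 = S OR P = False OR False = False
G1 = T OR U = True OR True = True
G2 = G1 OR Q = True OR True = True
G4 = NOT G1 = NOT True = False
G5 = G1 AND G2 = True AND True = True
G6 = R OR U = False OR True = True
G7 = G4 AND G5 AND G1 = False AND True AND True = False
G8 = G7 AND G1 = False AND True = False
G12 = G6 AND R AND G8 = True AND False AND False = False

G0 = False  G7 = False  G12 = False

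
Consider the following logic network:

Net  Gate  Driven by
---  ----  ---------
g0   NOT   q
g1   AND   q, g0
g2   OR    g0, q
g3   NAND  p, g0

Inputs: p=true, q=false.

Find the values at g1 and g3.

g1 = false; g3 = false

g0 = NOT q = NOT false = true
g1 = q AND g0 = false AND true = false
g3 = p NAND g0 = true NAND true = false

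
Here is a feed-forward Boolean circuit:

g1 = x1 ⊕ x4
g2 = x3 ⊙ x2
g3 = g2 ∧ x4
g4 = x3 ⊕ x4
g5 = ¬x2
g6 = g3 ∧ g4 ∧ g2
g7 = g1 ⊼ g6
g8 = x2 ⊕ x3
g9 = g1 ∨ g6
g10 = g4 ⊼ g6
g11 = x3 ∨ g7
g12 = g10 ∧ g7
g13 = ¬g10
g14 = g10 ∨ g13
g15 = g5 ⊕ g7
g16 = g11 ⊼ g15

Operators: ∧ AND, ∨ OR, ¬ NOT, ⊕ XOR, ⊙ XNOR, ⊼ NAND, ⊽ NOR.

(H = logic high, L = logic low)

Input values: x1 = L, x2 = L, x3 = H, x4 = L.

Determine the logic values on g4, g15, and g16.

g4 = H  g15 = L  g16 = H

g1 = x1 XOR x4 = L XOR L = L
g2 = x3 XNOR x2 = H XNOR L = L
g3 = g2 AND x4 = L AND L = L
g4 = x3 XOR x4 = H XOR L = H
g5 = NOT x2 = NOT L = H
g6 = g3 AND g4 AND g2 = L AND H AND L = L
g7 = g1 NAND g6 = L NAND L = H
g11 = x3 OR g7 = H OR H = H
g15 = g5 XOR g7 = H XOR H = L
g16 = g11 NAND g15 = H NAND L = H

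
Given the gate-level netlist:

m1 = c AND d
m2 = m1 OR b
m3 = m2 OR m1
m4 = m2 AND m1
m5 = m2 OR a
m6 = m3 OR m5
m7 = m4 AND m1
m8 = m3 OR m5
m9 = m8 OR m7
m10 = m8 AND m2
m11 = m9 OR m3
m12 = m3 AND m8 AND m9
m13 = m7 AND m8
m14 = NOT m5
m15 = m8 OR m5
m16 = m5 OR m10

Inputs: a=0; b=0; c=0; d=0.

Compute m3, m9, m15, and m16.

m1 = c AND d = 0 AND 0 = 0
m2 = m1 OR b = 0 OR 0 = 0
m3 = m2 OR m1 = 0 OR 0 = 0
m4 = m2 AND m1 = 0 AND 0 = 0
m5 = m2 OR a = 0 OR 0 = 0
m7 = m4 AND m1 = 0 AND 0 = 0
m8 = m3 OR m5 = 0 OR 0 = 0
m9 = m8 OR m7 = 0 OR 0 = 0
m10 = m8 AND m2 = 0 AND 0 = 0
m15 = m8 OR m5 = 0 OR 0 = 0
m16 = m5 OR m10 = 0 OR 0 = 0

m3 = 0, m9 = 0, m15 = 0, m16 = 0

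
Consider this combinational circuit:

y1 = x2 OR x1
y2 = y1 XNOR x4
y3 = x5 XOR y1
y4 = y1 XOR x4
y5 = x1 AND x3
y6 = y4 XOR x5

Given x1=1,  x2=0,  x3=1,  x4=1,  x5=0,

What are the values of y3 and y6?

y3 = 1; y6 = 0

y1 = x2 OR x1 = 0 OR 1 = 1
y3 = x5 XOR y1 = 0 XOR 1 = 1
y4 = y1 XOR x4 = 1 XOR 1 = 0
y6 = y4 XOR x5 = 0 XOR 0 = 0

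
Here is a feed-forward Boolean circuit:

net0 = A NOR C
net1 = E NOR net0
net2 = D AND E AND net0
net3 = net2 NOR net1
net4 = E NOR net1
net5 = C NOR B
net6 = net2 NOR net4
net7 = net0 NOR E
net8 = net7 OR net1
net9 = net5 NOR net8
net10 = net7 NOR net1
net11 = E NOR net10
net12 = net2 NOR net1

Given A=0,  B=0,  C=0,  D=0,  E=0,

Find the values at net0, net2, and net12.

net0 = 1  net2 = 0  net12 = 1

net0 = A NOR C = 0 NOR 0 = 1
net1 = E NOR net0 = 0 NOR 1 = 0
net2 = D AND E AND net0 = 0 AND 0 AND 1 = 0
net12 = net2 NOR net1 = 0 NOR 0 = 1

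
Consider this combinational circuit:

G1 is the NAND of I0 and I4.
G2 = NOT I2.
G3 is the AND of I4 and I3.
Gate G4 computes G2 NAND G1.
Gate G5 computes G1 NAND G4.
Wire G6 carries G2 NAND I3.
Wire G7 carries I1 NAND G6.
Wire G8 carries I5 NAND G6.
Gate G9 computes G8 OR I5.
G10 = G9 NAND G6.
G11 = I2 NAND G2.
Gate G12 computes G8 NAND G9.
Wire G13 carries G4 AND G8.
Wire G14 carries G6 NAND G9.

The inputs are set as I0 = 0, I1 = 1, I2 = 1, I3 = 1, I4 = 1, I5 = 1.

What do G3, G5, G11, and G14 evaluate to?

G3 = 1; G5 = 0; G11 = 1; G14 = 0

G1 = I0 NAND I4 = 0 NAND 1 = 1
G2 = NOT I2 = NOT 1 = 0
G3 = I4 AND I3 = 1 AND 1 = 1
G4 = G2 NAND G1 = 0 NAND 1 = 1
G5 = G1 NAND G4 = 1 NAND 1 = 0
G6 = G2 NAND I3 = 0 NAND 1 = 1
G8 = I5 NAND G6 = 1 NAND 1 = 0
G9 = G8 OR I5 = 0 OR 1 = 1
G11 = I2 NAND G2 = 1 NAND 0 = 1
G14 = G6 NAND G9 = 1 NAND 1 = 0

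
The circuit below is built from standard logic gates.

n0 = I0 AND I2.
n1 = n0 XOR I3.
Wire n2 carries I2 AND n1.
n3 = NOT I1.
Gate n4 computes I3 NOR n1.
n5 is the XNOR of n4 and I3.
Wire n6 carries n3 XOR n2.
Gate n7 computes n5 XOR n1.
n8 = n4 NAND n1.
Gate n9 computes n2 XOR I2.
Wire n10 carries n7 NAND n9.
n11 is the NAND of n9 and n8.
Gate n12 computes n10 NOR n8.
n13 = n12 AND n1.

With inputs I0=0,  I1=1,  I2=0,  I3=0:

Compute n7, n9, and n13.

n7 = 0, n9 = 0, n13 = 0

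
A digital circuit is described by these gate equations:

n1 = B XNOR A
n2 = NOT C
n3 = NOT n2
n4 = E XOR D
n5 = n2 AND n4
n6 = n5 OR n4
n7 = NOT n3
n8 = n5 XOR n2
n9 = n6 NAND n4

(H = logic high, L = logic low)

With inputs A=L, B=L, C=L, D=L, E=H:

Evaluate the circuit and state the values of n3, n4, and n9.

n2 = NOT C = NOT L = H
n3 = NOT n2 = NOT H = L
n4 = E XOR D = H XOR L = H
n5 = n2 AND n4 = H AND H = H
n6 = n5 OR n4 = H OR H = H
n9 = n6 NAND n4 = H NAND H = L

n3 = L, n4 = H, n9 = L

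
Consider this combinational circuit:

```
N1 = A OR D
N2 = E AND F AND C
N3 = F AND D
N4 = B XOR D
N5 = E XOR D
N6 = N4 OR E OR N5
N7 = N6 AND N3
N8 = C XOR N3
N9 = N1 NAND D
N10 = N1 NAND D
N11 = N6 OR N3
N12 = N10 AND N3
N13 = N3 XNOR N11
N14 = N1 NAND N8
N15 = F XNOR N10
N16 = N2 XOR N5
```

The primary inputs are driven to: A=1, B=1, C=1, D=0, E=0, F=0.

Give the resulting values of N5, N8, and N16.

N2 = E AND F AND C = 0 AND 0 AND 1 = 0
N3 = F AND D = 0 AND 0 = 0
N5 = E XOR D = 0 XOR 0 = 0
N8 = C XOR N3 = 1 XOR 0 = 1
N16 = N2 XOR N5 = 0 XOR 0 = 0

N5 = 0  N8 = 1  N16 = 0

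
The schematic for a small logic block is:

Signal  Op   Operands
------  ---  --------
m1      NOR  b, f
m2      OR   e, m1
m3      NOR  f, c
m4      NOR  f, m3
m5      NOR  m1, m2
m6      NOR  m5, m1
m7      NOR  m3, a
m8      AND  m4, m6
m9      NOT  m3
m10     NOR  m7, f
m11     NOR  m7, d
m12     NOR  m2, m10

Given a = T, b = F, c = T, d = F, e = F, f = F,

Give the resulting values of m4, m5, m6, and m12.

m1 = b NOR f = F NOR F = T
m2 = e OR m1 = F OR T = T
m3 = f NOR c = F NOR T = F
m4 = f NOR m3 = F NOR F = T
m5 = m1 NOR m2 = T NOR T = F
m6 = m5 NOR m1 = F NOR T = F
m7 = m3 NOR a = F NOR T = F
m10 = m7 NOR f = F NOR F = T
m12 = m2 NOR m10 = T NOR T = F

m4 = T, m5 = F, m6 = F, m12 = F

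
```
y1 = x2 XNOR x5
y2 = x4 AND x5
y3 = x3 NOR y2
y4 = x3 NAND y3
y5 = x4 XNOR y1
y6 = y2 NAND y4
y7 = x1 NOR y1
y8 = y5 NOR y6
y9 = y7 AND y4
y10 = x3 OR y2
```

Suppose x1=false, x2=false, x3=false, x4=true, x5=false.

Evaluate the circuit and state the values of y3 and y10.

y3 = true, y10 = false

y2 = x4 AND x5 = true AND false = false
y3 = x3 NOR y2 = false NOR false = true
y10 = x3 OR y2 = false OR false = false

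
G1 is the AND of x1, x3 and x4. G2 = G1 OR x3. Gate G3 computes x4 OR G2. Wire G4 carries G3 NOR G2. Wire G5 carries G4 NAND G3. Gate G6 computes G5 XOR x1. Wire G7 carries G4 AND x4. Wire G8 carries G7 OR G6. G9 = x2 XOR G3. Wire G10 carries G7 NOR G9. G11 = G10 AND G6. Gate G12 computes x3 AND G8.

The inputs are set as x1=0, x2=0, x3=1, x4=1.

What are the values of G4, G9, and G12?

G1 = x1 AND x3 AND x4 = 0 AND 1 AND 1 = 0
G2 = G1 OR x3 = 0 OR 1 = 1
G3 = x4 OR G2 = 1 OR 1 = 1
G4 = G3 NOR G2 = 1 NOR 1 = 0
G5 = G4 NAND G3 = 0 NAND 1 = 1
G6 = G5 XOR x1 = 1 XOR 0 = 1
G7 = G4 AND x4 = 0 AND 1 = 0
G8 = G7 OR G6 = 0 OR 1 = 1
G9 = x2 XOR G3 = 0 XOR 1 = 1
G12 = x3 AND G8 = 1 AND 1 = 1

G4 = 0, G9 = 1, G12 = 1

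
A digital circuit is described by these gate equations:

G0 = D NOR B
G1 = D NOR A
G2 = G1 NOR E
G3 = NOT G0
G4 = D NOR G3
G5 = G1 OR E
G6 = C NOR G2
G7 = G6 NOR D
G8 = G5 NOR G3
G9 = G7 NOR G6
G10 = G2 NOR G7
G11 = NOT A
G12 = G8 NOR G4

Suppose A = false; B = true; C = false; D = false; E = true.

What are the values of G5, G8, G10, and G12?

G5 = true, G8 = false, G10 = true, G12 = true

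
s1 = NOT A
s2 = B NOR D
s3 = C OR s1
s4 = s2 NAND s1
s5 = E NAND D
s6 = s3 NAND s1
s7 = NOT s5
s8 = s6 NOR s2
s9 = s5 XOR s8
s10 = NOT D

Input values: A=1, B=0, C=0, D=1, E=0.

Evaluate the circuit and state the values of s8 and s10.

s1 = NOT A = NOT 1 = 0
s2 = B NOR D = 0 NOR 1 = 0
s3 = C OR s1 = 0 OR 0 = 0
s6 = s3 NAND s1 = 0 NAND 0 = 1
s8 = s6 NOR s2 = 1 NOR 0 = 0
s10 = NOT D = NOT 1 = 0

s8 = 0, s10 = 0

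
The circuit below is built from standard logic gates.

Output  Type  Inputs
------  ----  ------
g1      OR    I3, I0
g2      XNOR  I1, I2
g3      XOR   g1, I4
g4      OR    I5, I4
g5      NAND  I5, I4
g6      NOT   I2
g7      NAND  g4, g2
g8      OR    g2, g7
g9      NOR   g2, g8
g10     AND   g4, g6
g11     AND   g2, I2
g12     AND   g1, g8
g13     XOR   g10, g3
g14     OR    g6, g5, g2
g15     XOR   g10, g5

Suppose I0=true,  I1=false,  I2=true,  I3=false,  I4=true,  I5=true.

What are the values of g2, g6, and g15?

g2 = false; g6 = false; g15 = false

g2 = I1 XNOR I2 = false XNOR true = false
g4 = I5 OR I4 = true OR true = true
g5 = I5 NAND I4 = true NAND true = false
g6 = NOT I2 = NOT true = false
g10 = g4 AND g6 = true AND false = false
g15 = g10 XOR g5 = false XOR false = false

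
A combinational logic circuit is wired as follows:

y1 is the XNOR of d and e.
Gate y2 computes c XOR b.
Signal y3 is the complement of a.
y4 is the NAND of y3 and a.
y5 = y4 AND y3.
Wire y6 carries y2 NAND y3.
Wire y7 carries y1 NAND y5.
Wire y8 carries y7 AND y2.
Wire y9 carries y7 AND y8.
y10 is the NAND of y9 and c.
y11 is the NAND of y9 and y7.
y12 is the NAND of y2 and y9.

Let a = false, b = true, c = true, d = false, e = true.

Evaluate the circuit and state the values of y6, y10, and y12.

y1 = d XNOR e = false XNOR true = false
y2 = c XOR b = true XOR true = false
y3 = NOT a = NOT false = true
y4 = y3 NAND a = true NAND false = true
y5 = y4 AND y3 = true AND true = true
y6 = y2 NAND y3 = false NAND true = true
y7 = y1 NAND y5 = false NAND true = true
y8 = y7 AND y2 = true AND false = false
y9 = y7 AND y8 = true AND false = false
y10 = y9 NAND c = false NAND true = true
y12 = y2 NAND y9 = false NAND false = true

y6 = true  y10 = true  y12 = true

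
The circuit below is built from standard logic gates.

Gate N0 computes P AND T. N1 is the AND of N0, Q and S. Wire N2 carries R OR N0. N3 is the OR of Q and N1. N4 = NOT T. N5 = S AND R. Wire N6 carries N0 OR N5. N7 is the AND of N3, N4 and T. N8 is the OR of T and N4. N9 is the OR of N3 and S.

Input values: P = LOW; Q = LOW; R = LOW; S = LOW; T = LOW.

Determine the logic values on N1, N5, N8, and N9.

N0 = P AND T = LOW AND LOW = LOW
N1 = N0 AND Q AND S = LOW AND LOW AND LOW = LOW
N3 = Q OR N1 = LOW OR LOW = LOW
N4 = NOT T = NOT LOW = HIGH
N5 = S AND R = LOW AND LOW = LOW
N8 = T OR N4 = LOW OR HIGH = HIGH
N9 = N3 OR S = LOW OR LOW = LOW

N1 = LOW  N5 = LOW  N8 = HIGH  N9 = LOW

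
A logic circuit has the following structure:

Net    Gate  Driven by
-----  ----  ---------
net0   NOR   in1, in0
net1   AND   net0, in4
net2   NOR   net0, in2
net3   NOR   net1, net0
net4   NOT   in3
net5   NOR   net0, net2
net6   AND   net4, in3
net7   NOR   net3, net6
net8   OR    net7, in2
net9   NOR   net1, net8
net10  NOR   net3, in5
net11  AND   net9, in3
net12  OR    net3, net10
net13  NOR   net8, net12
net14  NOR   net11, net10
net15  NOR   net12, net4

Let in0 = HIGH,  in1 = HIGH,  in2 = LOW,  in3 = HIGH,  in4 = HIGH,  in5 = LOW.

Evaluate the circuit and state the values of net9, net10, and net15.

net9 = HIGH  net10 = LOW  net15 = LOW

net0 = in1 NOR in0 = HIGH NOR HIGH = LOW
net1 = net0 AND in4 = LOW AND HIGH = LOW
net3 = net1 NOR net0 = LOW NOR LOW = HIGH
net4 = NOT in3 = NOT HIGH = LOW
net6 = net4 AND in3 = LOW AND HIGH = LOW
net7 = net3 NOR net6 = HIGH NOR LOW = LOW
net8 = net7 OR in2 = LOW OR LOW = LOW
net9 = net1 NOR net8 = LOW NOR LOW = HIGH
net10 = net3 NOR in5 = HIGH NOR LOW = LOW
net12 = net3 OR net10 = HIGH OR LOW = HIGH
net15 = net12 NOR net4 = HIGH NOR LOW = LOW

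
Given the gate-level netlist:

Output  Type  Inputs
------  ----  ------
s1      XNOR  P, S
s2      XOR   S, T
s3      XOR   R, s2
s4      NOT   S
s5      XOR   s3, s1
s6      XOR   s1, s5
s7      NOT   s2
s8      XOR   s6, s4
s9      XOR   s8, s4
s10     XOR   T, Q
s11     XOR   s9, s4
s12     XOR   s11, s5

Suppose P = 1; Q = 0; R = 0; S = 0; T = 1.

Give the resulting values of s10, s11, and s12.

s10 = 1  s11 = 0  s12 = 1

s1 = P XNOR S = 1 XNOR 0 = 0
s2 = S XOR T = 0 XOR 1 = 1
s3 = R XOR s2 = 0 XOR 1 = 1
s4 = NOT S = NOT 0 = 1
s5 = s3 XOR s1 = 1 XOR 0 = 1
s6 = s1 XOR s5 = 0 XOR 1 = 1
s8 = s6 XOR s4 = 1 XOR 1 = 0
s9 = s8 XOR s4 = 0 XOR 1 = 1
s10 = T XOR Q = 1 XOR 0 = 1
s11 = s9 XOR s4 = 1 XOR 1 = 0
s12 = s11 XOR s5 = 0 XOR 1 = 1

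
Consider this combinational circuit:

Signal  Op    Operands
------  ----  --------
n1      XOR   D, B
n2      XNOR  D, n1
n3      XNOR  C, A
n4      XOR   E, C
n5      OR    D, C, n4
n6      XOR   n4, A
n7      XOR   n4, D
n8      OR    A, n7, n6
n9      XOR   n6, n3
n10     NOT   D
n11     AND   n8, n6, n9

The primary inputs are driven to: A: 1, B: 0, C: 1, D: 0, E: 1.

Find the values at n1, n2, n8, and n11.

n1 = 0  n2 = 1  n8 = 1  n11 = 0

n1 = D XOR B = 0 XOR 0 = 0
n2 = D XNOR n1 = 0 XNOR 0 = 1
n3 = C XNOR A = 1 XNOR 1 = 1
n4 = E XOR C = 1 XOR 1 = 0
n6 = n4 XOR A = 0 XOR 1 = 1
n7 = n4 XOR D = 0 XOR 0 = 0
n8 = A OR n7 OR n6 = 1 OR 0 OR 1 = 1
n9 = n6 XOR n3 = 1 XOR 1 = 0
n11 = n8 AND n6 AND n9 = 1 AND 1 AND 0 = 0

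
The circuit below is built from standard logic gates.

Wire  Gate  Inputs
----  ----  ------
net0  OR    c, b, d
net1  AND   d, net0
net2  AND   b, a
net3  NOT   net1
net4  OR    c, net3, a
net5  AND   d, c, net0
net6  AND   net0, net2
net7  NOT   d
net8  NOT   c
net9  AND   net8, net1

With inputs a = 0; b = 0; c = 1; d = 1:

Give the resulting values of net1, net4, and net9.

net1 = 1  net4 = 1  net9 = 0

net0 = c OR b OR d = 1 OR 0 OR 1 = 1
net1 = d AND net0 = 1 AND 1 = 1
net3 = NOT net1 = NOT 1 = 0
net4 = c OR net3 OR a = 1 OR 0 OR 0 = 1
net8 = NOT c = NOT 1 = 0
net9 = net8 AND net1 = 0 AND 1 = 0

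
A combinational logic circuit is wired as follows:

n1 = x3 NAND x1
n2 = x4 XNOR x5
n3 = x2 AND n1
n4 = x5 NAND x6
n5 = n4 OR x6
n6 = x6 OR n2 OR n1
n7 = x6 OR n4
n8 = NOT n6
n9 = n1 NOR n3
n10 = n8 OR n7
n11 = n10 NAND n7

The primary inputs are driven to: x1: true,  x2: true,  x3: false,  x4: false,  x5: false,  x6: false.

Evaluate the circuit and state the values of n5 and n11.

n5 = true  n11 = false

n1 = x3 NAND x1 = false NAND true = true
n2 = x4 XNOR x5 = false XNOR false = true
n4 = x5 NAND x6 = false NAND false = true
n5 = n4 OR x6 = true OR false = true
n6 = x6 OR n2 OR n1 = false OR true OR true = true
n7 = x6 OR n4 = false OR true = true
n8 = NOT n6 = NOT true = false
n10 = n8 OR n7 = false OR true = true
n11 = n10 NAND n7 = true NAND true = false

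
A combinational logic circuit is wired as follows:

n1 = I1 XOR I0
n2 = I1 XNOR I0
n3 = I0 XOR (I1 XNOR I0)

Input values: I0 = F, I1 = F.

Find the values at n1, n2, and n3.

n1 = F; n2 = T; n3 = T

n1 = F XOR F = F
n2 = F XNOR F = T
n3 = F XOR (F XNOR F) = T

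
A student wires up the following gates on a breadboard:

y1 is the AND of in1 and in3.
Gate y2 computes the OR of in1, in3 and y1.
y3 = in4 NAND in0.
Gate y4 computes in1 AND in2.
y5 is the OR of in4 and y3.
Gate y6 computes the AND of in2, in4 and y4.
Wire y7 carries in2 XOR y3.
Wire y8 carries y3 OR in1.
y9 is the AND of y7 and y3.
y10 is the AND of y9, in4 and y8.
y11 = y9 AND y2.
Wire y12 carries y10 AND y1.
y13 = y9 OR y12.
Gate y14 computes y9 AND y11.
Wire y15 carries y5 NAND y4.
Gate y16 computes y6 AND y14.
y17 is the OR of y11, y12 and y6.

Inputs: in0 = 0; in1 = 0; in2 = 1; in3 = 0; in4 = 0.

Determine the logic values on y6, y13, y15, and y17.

y1 = in1 AND in3 = 0 AND 0 = 0
y2 = in1 OR in3 OR y1 = 0 OR 0 OR 0 = 0
y3 = in4 NAND in0 = 0 NAND 0 = 1
y4 = in1 AND in2 = 0 AND 1 = 0
y5 = in4 OR y3 = 0 OR 1 = 1
y6 = in2 AND in4 AND y4 = 1 AND 0 AND 0 = 0
y7 = in2 XOR y3 = 1 XOR 1 = 0
y8 = y3 OR in1 = 1 OR 0 = 1
y9 = y7 AND y3 = 0 AND 1 = 0
y10 = y9 AND in4 AND y8 = 0 AND 0 AND 1 = 0
y11 = y9 AND y2 = 0 AND 0 = 0
y12 = y10 AND y1 = 0 AND 0 = 0
y13 = y9 OR y12 = 0 OR 0 = 0
y15 = y5 NAND y4 = 1 NAND 0 = 1
y17 = y11 OR y12 OR y6 = 0 OR 0 OR 0 = 0

y6 = 0, y13 = 0, y15 = 1, y17 = 0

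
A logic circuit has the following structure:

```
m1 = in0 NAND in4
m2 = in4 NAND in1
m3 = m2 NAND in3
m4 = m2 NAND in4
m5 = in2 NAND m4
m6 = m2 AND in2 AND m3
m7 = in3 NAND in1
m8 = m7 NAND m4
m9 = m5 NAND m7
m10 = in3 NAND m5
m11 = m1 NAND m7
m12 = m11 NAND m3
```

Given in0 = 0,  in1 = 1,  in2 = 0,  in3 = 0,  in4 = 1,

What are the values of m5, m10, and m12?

m1 = in0 NAND in4 = 0 NAND 1 = 1
m2 = in4 NAND in1 = 1 NAND 1 = 0
m3 = m2 NAND in3 = 0 NAND 0 = 1
m4 = m2 NAND in4 = 0 NAND 1 = 1
m5 = in2 NAND m4 = 0 NAND 1 = 1
m7 = in3 NAND in1 = 0 NAND 1 = 1
m10 = in3 NAND m5 = 0 NAND 1 = 1
m11 = m1 NAND m7 = 1 NAND 1 = 0
m12 = m11 NAND m3 = 0 NAND 1 = 1

m5 = 1; m10 = 1; m12 = 1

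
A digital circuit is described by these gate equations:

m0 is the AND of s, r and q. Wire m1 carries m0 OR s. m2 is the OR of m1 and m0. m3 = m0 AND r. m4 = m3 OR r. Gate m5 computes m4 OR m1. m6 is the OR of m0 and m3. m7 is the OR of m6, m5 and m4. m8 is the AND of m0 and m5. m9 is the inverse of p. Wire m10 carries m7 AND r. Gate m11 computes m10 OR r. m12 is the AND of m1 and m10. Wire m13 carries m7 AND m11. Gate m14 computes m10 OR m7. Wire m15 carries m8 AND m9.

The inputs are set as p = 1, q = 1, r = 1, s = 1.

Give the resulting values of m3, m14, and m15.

m3 = 1, m14 = 1, m15 = 0

m0 = s AND r AND q = 1 AND 1 AND 1 = 1
m1 = m0 OR s = 1 OR 1 = 1
m3 = m0 AND r = 1 AND 1 = 1
m4 = m3 OR r = 1 OR 1 = 1
m5 = m4 OR m1 = 1 OR 1 = 1
m6 = m0 OR m3 = 1 OR 1 = 1
m7 = m6 OR m5 OR m4 = 1 OR 1 OR 1 = 1
m8 = m0 AND m5 = 1 AND 1 = 1
m9 = NOT p = NOT 1 = 0
m10 = m7 AND r = 1 AND 1 = 1
m14 = m10 OR m7 = 1 OR 1 = 1
m15 = m8 AND m9 = 1 AND 0 = 0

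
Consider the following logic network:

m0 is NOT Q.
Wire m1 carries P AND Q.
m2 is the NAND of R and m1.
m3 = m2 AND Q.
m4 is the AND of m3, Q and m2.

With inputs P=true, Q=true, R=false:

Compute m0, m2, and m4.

m0 = false, m2 = true, m4 = true

m0 = NOT Q = NOT true = false
m1 = P AND Q = true AND true = true
m2 = R NAND m1 = false NAND true = true
m3 = m2 AND Q = true AND true = true
m4 = m3 AND Q AND m2 = true AND true AND true = true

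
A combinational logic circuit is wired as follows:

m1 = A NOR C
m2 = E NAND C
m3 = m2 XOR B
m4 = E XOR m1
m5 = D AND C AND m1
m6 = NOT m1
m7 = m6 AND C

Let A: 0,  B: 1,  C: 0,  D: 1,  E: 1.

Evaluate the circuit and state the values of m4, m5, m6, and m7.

m4 = 0, m5 = 0, m6 = 0, m7 = 0

m1 = A NOR C = 0 NOR 0 = 1
m4 = E XOR m1 = 1 XOR 1 = 0
m5 = D AND C AND m1 = 1 AND 0 AND 1 = 0
m6 = NOT m1 = NOT 1 = 0
m7 = m6 AND C = 0 AND 0 = 0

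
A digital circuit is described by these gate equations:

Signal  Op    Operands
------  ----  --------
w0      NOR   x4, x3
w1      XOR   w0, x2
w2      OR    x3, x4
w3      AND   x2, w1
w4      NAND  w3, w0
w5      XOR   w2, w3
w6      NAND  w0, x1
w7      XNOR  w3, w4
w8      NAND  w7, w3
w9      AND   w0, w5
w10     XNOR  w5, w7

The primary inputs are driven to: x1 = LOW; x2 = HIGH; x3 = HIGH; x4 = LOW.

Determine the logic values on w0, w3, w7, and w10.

w0 = LOW  w3 = HIGH  w7 = HIGH  w10 = LOW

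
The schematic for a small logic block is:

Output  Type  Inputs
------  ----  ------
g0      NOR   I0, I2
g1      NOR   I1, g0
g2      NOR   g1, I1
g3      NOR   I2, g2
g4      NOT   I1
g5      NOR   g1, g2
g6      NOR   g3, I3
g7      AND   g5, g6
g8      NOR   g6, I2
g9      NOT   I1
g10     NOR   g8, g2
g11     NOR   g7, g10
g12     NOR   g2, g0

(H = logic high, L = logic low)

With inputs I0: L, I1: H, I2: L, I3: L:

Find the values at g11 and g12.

g11 = H, g12 = L

g0 = I0 NOR I2 = L NOR L = H
g1 = I1 NOR g0 = H NOR H = L
g2 = g1 NOR I1 = L NOR H = L
g3 = I2 NOR g2 = L NOR L = H
g5 = g1 NOR g2 = L NOR L = H
g6 = g3 NOR I3 = H NOR L = L
g7 = g5 AND g6 = H AND L = L
g8 = g6 NOR I2 = L NOR L = H
g10 = g8 NOR g2 = H NOR L = L
g11 = g7 NOR g10 = L NOR L = H
g12 = g2 NOR g0 = L NOR H = L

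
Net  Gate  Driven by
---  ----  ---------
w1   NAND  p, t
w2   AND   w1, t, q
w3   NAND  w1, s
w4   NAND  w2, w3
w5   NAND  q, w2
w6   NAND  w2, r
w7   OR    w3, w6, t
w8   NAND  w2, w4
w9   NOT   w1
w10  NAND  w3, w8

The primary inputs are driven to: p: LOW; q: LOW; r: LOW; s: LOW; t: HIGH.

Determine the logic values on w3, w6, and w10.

w3 = HIGH  w6 = HIGH  w10 = LOW

w1 = p NAND t = LOW NAND HIGH = HIGH
w2 = w1 AND t AND q = HIGH AND HIGH AND LOW = LOW
w3 = w1 NAND s = HIGH NAND LOW = HIGH
w4 = w2 NAND w3 = LOW NAND HIGH = HIGH
w6 = w2 NAND r = LOW NAND LOW = HIGH
w8 = w2 NAND w4 = LOW NAND HIGH = HIGH
w10 = w3 NAND w8 = HIGH NAND HIGH = LOW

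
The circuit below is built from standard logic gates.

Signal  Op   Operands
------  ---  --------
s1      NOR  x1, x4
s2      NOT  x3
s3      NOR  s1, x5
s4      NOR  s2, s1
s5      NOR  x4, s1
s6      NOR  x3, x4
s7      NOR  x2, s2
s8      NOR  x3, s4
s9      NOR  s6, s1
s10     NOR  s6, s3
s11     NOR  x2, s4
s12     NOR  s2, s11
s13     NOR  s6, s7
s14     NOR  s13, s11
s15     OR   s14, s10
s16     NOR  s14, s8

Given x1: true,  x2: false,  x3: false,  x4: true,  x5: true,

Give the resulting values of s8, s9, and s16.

s1 = x1 NOR x4 = true NOR true = false
s2 = NOT x3 = NOT false = true
s4 = s2 NOR s1 = true NOR false = false
s6 = x3 NOR x4 = false NOR true = false
s7 = x2 NOR s2 = false NOR true = false
s8 = x3 NOR s4 = false NOR false = true
s9 = s6 NOR s1 = false NOR false = true
s11 = x2 NOR s4 = false NOR false = true
s13 = s6 NOR s7 = false NOR false = true
s14 = s13 NOR s11 = true NOR true = false
s16 = s14 NOR s8 = false NOR true = false

s8 = true  s9 = true  s16 = false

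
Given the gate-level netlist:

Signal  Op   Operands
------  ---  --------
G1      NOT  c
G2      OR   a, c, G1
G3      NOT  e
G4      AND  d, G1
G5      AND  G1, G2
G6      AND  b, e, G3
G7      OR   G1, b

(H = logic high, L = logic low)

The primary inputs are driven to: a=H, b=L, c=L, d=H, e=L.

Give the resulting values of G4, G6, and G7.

G4 = H; G6 = L; G7 = H

G1 = NOT c = NOT L = H
G3 = NOT e = NOT L = H
G4 = d AND G1 = H AND H = H
G6 = b AND e AND G3 = L AND L AND H = L
G7 = G1 OR b = H OR L = H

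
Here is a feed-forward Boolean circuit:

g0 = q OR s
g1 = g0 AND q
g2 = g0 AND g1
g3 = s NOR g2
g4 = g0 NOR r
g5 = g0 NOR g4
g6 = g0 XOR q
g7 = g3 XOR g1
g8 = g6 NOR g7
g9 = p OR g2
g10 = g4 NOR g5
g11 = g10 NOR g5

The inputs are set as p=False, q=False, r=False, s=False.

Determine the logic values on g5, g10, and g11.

g5 = False, g10 = False, g11 = True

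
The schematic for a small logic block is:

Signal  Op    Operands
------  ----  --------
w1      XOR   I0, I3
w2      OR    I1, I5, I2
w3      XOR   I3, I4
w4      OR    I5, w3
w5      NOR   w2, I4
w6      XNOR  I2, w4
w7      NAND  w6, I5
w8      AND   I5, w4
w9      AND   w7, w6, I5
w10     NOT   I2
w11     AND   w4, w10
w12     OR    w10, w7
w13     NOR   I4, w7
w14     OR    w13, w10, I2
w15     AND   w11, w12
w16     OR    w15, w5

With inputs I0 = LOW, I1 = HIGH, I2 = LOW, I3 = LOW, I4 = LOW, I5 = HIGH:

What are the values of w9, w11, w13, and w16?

w9 = LOW, w11 = HIGH, w13 = LOW, w16 = HIGH

w2 = I1 OR I5 OR I2 = HIGH OR HIGH OR LOW = HIGH
w3 = I3 XOR I4 = LOW XOR LOW = LOW
w4 = I5 OR w3 = HIGH OR LOW = HIGH
w5 = w2 NOR I4 = HIGH NOR LOW = LOW
w6 = I2 XNOR w4 = LOW XNOR HIGH = LOW
w7 = w6 NAND I5 = LOW NAND HIGH = HIGH
w9 = w7 AND w6 AND I5 = HIGH AND LOW AND HIGH = LOW
w10 = NOT I2 = NOT LOW = HIGH
w11 = w4 AND w10 = HIGH AND HIGH = HIGH
w12 = w10 OR w7 = HIGH OR HIGH = HIGH
w13 = I4 NOR w7 = LOW NOR HIGH = LOW
w15 = w11 AND w12 = HIGH AND HIGH = HIGH
w16 = w15 OR w5 = HIGH OR LOW = HIGH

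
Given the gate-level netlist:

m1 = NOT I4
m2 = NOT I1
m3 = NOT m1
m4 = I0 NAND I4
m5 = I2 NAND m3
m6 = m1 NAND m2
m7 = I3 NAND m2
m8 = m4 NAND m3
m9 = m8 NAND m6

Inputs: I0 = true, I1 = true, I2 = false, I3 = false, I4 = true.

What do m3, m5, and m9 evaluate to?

m3 = true, m5 = true, m9 = false

m1 = NOT I4 = NOT true = false
m2 = NOT I1 = NOT true = false
m3 = NOT m1 = NOT false = true
m4 = I0 NAND I4 = true NAND true = false
m5 = I2 NAND m3 = false NAND true = true
m6 = m1 NAND m2 = false NAND false = true
m8 = m4 NAND m3 = false NAND true = true
m9 = m8 NAND m6 = true NAND true = false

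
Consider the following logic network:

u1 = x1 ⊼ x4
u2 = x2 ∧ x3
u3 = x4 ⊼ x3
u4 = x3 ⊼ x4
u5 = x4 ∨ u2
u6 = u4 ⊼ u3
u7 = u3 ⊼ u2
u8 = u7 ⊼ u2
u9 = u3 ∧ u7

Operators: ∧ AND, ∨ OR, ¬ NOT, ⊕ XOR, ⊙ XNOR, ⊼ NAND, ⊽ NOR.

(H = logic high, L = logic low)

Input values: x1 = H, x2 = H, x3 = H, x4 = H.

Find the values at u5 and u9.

u2 = x2 AND x3 = H AND H = H
u3 = x4 NAND x3 = H NAND H = L
u5 = x4 OR u2 = H OR H = H
u7 = u3 NAND u2 = L NAND H = H
u9 = u3 AND u7 = L AND H = L

u5 = H; u9 = L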